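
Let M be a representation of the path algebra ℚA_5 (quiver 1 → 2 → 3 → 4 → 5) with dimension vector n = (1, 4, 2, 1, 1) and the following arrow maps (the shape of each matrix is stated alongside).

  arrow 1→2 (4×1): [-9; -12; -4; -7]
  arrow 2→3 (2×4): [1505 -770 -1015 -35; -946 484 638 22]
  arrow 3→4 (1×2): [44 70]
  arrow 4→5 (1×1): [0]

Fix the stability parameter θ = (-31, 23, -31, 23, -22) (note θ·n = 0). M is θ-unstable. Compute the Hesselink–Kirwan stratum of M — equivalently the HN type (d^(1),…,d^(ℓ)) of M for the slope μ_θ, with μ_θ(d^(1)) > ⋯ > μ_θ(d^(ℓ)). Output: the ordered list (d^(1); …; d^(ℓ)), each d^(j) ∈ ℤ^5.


Interval decomposition of M: I[1,2], I[2,2]^2, I[2,3], I[3,4], I[5,5].
HN type (ℓ=4): μ^(1)=23; μ^(2)=-4; μ^(3)=-22; μ^(4)=-31

((0, 3, 0, 1, 0); (0, 1, 1, 0, 0); (0, 0, 0, 0, 1); (1, 0, 1, 0, 0))


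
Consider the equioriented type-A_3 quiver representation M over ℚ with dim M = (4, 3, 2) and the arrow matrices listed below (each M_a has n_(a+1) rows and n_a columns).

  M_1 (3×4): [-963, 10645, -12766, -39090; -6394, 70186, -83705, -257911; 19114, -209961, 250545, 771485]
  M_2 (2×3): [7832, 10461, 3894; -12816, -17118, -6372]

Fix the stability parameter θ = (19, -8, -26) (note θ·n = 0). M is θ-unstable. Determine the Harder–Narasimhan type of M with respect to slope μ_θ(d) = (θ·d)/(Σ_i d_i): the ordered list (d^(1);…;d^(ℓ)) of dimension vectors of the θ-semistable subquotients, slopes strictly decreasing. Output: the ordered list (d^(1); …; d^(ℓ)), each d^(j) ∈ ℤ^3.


Interval decomposition of M: I[1,1], I[1,2]^2, I[1,3], I[3,3].
HN type (ℓ=4): μ^(1)=19; μ^(2)=11/2; μ^(3)=-5; μ^(4)=-26

((1, 0, 0); (2, 2, 0); (1, 1, 1); (0, 0, 1))


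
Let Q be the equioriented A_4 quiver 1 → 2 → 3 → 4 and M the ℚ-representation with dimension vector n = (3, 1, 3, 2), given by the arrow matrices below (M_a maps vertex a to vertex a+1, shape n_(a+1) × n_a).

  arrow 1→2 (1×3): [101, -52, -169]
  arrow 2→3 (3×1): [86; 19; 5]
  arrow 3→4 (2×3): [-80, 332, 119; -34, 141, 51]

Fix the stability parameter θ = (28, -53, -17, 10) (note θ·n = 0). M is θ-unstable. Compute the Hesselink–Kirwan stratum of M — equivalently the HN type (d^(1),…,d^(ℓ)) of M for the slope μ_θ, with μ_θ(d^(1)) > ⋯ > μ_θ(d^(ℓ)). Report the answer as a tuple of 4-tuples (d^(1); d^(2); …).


Via rank(M_{q-1}∘⋯∘M_p): M ≅ I[1,1]^2, I[1,4], I[3,3], I[3,4].
μ_θ-semistable layers: μ^(1)=28; μ^(2)=10; μ^(3)=-14; μ^(4)=-17

((2, 0, 0, 0); (0, 0, 0, 2); (1, 1, 1, 0); (0, 0, 2, 0))


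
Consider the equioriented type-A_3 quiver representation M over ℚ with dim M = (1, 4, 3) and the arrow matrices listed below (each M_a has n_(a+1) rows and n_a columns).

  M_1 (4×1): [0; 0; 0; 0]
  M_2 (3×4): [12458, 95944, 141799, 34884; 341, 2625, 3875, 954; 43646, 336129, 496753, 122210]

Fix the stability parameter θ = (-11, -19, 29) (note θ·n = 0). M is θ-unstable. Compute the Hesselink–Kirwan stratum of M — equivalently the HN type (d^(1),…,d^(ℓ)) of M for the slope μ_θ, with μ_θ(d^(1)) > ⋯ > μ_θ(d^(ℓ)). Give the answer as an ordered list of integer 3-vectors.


Via rank(M_{q-1}∘⋯∘M_p): M ≅ I[1,1], I[2,2], I[2,3]^3.
μ_θ-semistable layers: μ^(1)=29; μ^(2)=-11; μ^(3)=-19

((0, 0, 3); (1, 0, 0); (0, 4, 0))


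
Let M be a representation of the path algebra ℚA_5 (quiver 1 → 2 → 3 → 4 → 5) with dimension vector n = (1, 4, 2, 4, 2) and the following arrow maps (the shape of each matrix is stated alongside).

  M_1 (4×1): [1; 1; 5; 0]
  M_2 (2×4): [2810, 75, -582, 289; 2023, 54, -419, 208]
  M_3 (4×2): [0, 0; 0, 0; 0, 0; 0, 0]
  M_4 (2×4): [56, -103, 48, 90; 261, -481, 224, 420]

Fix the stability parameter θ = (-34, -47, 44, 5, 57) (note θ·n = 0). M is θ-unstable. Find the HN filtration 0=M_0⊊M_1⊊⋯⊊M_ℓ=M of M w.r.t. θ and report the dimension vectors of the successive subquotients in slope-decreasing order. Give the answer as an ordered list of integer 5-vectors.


Interval decomposition of M: I[1,3], I[2,2]^2, I[2,3], I[4,4]^2, I[4,5]^2.
HN type (ℓ=5): μ^(1)=57; μ^(2)=44; μ^(3)=5; μ^(4)=-81/2; μ^(5)=-47

((0, 0, 0, 0, 2); (0, 0, 2, 0, 0); (0, 0, 0, 4, 0); (1, 1, 0, 0, 0); (0, 3, 0, 0, 0))


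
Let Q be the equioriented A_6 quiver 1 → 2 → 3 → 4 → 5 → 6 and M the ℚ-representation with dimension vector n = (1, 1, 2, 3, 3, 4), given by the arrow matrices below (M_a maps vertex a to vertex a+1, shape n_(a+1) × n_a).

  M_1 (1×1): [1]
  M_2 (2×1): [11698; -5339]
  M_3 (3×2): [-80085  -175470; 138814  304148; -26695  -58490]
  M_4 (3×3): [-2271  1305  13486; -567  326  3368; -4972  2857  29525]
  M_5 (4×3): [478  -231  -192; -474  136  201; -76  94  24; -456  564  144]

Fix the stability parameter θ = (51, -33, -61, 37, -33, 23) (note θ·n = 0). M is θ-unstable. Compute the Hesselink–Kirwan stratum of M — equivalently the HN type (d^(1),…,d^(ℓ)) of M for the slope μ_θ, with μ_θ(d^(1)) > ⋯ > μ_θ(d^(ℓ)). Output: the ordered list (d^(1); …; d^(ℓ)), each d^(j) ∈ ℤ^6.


Barcode: M ≅ I[1,3], I[3,6], I[4,5], I[4,6], I[6,6]^2. HN layers by μ_θ (4 steps, strictly decreasing):
  μ^(1)=23; μ^(2)=2; μ^(3)=-43/3; μ^(4)=-61

((0, 0, 0, 0, 0, 4); (0, 0, 0, 3, 3, 0); (1, 1, 1, 0, 0, 0); (0, 0, 1, 0, 0, 0))


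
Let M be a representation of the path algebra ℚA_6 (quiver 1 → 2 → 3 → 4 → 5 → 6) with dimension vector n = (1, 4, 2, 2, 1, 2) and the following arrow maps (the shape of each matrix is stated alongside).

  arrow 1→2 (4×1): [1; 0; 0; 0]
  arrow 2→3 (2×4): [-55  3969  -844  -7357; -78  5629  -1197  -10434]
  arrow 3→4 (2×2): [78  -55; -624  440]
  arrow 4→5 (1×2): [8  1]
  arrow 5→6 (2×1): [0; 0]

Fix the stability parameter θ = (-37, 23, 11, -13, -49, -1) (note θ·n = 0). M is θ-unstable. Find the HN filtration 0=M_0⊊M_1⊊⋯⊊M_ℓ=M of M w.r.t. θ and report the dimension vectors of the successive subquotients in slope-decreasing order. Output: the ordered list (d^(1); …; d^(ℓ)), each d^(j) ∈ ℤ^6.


Via rank(M_{q-1}∘⋯∘M_p): M ≅ I[1,3], I[2,2]^2, I[2,4], I[4,5], I[6,6]^2.
μ_θ-semistable layers: μ^(1)=23; μ^(2)=17; μ^(3)=7; μ^(4)=-1; μ^(5)=-31; μ^(6)=-37

((0, 2, 0, 0, 0, 0); (0, 1, 1, 0, 0, 0); (0, 1, 1, 1, 0, 0); (0, 0, 0, 0, 0, 2); (0, 0, 0, 1, 1, 0); (1, 0, 0, 0, 0, 0))


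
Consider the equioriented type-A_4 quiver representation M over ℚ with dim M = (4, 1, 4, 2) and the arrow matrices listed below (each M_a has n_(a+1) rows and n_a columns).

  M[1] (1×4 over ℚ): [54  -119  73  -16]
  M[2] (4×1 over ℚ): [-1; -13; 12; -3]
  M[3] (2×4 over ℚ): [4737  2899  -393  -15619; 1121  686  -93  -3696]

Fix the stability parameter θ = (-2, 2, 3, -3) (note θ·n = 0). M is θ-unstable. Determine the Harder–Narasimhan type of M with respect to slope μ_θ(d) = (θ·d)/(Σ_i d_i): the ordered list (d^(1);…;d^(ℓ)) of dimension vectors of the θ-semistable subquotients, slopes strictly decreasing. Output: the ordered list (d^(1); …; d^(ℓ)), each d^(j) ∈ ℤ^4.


Via rank(M_{q-1}∘⋯∘M_p): M ≅ I[1,1]^3, I[1,4], I[3,3]^2, I[3,4].
μ_θ-semistable layers: μ^(1)=3; μ^(2)=2/3; μ^(3)=0; μ^(4)=-2

((0, 0, 2, 0); (0, 1, 1, 1); (0, 0, 1, 1); (4, 0, 0, 0))


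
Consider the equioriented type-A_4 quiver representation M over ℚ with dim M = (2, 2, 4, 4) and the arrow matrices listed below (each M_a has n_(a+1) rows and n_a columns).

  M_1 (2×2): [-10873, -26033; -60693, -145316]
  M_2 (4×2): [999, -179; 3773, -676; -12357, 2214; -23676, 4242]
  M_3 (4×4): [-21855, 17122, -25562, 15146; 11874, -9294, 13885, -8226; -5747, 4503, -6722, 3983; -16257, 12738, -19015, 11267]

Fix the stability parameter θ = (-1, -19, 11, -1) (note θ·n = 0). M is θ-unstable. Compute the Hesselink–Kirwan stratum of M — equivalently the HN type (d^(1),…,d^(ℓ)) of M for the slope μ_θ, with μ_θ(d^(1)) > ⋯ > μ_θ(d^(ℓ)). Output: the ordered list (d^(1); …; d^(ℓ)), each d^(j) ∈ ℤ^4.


Barcode: M ≅ I[1,4]^2, I[3,4]^2. HN layers by μ_θ (2 steps, strictly decreasing):
  μ^(1)=5; μ^(2)=-10

((0, 0, 4, 4); (2, 2, 0, 0))


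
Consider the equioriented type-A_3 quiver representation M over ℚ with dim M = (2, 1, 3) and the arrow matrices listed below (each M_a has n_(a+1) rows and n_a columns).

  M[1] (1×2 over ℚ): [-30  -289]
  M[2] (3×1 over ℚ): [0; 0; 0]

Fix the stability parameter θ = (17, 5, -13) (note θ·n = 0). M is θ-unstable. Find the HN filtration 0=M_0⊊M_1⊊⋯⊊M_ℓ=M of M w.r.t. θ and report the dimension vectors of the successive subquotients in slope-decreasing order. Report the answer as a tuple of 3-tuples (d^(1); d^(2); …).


Interval decomposition of M: I[1,1], I[1,2], I[3,3]^3.
HN type (ℓ=3): μ^(1)=17; μ^(2)=11; μ^(3)=-13

((1, 0, 0); (1, 1, 0); (0, 0, 3))


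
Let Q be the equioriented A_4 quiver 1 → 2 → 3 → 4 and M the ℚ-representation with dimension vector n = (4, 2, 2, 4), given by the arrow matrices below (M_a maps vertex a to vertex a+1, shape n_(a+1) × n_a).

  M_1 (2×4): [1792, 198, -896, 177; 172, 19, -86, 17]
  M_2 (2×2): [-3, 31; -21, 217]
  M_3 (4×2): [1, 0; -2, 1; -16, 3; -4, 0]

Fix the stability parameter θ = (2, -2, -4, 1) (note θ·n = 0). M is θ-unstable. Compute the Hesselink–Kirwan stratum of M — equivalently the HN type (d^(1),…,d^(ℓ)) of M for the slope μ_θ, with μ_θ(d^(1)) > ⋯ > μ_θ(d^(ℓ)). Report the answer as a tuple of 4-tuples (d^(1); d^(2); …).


Interval decomposition of M: I[1,1]^2, I[1,2], I[1,4], I[3,4], I[4,4]^2.
HN type (ℓ=5): μ^(1)=2; μ^(2)=1; μ^(3)=0; μ^(4)=-4/3; μ^(5)=-4

((2, 0, 0, 0); (0, 0, 0, 4); (1, 1, 0, 0); (1, 1, 1, 0); (0, 0, 1, 0))


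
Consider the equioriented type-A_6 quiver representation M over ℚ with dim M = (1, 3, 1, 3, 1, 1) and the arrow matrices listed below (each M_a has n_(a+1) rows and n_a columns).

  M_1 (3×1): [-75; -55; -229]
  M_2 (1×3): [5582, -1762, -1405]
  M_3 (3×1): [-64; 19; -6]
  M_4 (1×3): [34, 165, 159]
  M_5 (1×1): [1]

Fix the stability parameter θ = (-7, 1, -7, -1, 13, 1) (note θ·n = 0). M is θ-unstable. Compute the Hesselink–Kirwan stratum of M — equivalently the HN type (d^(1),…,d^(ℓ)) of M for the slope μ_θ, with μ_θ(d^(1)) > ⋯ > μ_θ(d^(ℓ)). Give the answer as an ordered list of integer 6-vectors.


Interval decomposition of M: I[1,6], I[2,2]^2, I[4,4]^2.
HN type (ℓ=5): μ^(1)=7; μ^(2)=1; μ^(3)=-1; μ^(4)=-3; μ^(5)=-7

((0, 0, 0, 0, 1, 1); (0, 2, 0, 0, 0, 0); (0, 0, 0, 3, 0, 0); (0, 1, 1, 0, 0, 0); (1, 0, 0, 0, 0, 0))


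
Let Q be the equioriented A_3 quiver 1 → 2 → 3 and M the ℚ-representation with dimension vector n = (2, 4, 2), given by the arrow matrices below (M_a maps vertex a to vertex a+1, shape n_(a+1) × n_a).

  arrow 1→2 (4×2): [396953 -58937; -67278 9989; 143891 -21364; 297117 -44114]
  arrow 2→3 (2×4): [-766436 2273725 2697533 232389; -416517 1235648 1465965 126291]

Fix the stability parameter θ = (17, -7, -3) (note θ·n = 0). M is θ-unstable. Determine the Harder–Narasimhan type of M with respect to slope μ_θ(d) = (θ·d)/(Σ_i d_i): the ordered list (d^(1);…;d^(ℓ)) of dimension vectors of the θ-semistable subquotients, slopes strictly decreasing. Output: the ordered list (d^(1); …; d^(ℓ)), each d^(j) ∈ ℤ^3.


Interval decomposition of M: I[1,3]^2, I[2,2]^2.
HN type (ℓ=2): μ^(1)=7/3; μ^(2)=-7

((2, 2, 2); (0, 2, 0))


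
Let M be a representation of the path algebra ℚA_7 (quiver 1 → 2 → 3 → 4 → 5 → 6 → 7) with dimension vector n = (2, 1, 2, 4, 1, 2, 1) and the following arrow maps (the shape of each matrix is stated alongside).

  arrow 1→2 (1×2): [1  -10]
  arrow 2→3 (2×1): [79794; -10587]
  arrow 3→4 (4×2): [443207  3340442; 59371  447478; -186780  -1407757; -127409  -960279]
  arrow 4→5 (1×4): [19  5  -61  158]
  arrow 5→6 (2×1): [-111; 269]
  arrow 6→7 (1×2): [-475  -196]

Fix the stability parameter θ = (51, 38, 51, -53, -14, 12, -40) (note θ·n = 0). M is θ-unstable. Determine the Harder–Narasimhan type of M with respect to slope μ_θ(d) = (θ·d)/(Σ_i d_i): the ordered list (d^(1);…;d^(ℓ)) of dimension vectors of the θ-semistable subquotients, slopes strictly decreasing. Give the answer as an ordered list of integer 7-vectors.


Barcode: M ≅ I[1,1], I[1,7], I[3,4], I[4,4]^2, I[6,6]. HN layers by μ_θ (5 steps, strictly decreasing):
  μ^(1)=51; μ^(2)=12; μ^(3)=45/7; μ^(4)=-1; μ^(5)=-53

((1, 0, 0, 0, 0, 0, 0); (0, 0, 0, 0, 0, 1, 0); (1, 1, 1, 1, 1, 1, 1); (0, 0, 1, 1, 0, 0, 0); (0, 0, 0, 2, 0, 0, 0))


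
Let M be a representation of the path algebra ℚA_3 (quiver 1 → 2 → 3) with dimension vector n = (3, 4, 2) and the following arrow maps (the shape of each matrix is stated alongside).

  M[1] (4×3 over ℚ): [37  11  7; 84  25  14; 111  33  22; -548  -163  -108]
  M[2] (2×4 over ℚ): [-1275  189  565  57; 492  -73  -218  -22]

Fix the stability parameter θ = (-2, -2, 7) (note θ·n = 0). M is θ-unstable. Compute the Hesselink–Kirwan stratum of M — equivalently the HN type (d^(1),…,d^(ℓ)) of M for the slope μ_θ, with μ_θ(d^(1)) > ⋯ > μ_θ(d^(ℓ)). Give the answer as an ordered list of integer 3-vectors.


Via rank(M_{q-1}∘⋯∘M_p): M ≅ I[1,2], I[1,3]^2, I[2,2].
μ_θ-semistable layers: μ^(1)=7; μ^(2)=-2

((0, 0, 2); (3, 4, 0))


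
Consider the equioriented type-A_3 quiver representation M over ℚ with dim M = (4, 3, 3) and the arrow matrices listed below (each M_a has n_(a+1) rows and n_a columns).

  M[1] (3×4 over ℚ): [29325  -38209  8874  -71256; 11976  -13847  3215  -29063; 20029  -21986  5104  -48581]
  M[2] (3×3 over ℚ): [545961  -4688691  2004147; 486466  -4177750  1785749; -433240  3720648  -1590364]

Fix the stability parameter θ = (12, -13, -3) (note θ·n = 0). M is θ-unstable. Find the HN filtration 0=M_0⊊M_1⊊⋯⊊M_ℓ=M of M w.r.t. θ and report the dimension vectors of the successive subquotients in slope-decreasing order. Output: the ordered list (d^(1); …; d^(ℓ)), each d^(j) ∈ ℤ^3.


Via rank(M_{q-1}∘⋯∘M_p): M ≅ I[1,1], I[1,2], I[1,3]^2, I[3,3].
μ_θ-semistable layers: μ^(1)=12; μ^(2)=-1/2; μ^(3)=-4/3; μ^(4)=-3

((1, 0, 0); (1, 1, 0); (2, 2, 2); (0, 0, 1))


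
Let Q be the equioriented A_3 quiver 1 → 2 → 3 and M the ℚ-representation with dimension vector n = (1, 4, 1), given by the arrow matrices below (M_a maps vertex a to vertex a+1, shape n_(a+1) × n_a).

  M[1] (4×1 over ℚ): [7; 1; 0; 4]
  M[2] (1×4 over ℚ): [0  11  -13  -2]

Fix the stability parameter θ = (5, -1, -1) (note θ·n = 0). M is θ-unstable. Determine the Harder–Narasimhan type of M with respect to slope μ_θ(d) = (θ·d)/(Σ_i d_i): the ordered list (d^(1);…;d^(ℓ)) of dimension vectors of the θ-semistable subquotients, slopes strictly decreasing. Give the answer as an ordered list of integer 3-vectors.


Via rank(M_{q-1}∘⋯∘M_p): M ≅ I[1,3], I[2,2]^3.
μ_θ-semistable layers: μ^(1)=1; μ^(2)=-1

((1, 1, 1); (0, 3, 0))


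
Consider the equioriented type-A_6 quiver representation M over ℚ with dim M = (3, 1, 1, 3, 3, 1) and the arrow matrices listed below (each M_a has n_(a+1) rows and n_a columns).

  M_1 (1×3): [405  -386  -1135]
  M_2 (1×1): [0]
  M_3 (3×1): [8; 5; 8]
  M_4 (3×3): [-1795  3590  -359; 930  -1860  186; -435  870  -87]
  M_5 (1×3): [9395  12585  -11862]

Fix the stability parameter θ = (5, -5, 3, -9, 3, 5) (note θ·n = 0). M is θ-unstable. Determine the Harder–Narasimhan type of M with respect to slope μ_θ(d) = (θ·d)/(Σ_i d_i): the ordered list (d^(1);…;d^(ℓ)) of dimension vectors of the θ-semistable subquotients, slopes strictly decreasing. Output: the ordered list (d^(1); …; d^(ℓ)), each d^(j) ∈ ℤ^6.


Barcode: M ≅ I[1,1]^2, I[1,2], I[3,6], I[4,4]^2, I[5,5]^2. HN layers by μ_θ (5 steps, strictly decreasing):
  μ^(1)=5; μ^(2)=3; μ^(3)=0; μ^(4)=-3; μ^(5)=-9

((2, 0, 0, 0, 0, 1); (0, 0, 0, 0, 3, 0); (1, 1, 0, 0, 0, 0); (0, 0, 1, 1, 0, 0); (0, 0, 0, 2, 0, 0))


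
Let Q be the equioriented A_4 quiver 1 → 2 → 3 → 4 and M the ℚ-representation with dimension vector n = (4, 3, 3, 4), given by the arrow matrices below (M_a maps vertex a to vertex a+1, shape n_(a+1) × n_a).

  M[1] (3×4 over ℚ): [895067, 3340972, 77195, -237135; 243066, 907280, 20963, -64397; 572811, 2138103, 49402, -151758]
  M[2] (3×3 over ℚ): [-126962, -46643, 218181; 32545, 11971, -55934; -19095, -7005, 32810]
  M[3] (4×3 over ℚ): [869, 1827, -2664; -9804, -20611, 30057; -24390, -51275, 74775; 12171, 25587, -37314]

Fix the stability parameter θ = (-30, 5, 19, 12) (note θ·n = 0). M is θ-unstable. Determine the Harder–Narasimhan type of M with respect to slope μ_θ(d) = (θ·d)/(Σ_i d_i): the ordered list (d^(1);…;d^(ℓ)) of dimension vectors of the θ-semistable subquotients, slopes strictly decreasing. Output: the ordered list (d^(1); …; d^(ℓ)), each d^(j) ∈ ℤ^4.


Interval decomposition of M: I[1,1], I[1,2], I[1,4]^2, I[3,3], I[4,4]^2.
HN type (ℓ=5): μ^(1)=19; μ^(2)=31/2; μ^(3)=12; μ^(4)=5; μ^(5)=-30

((0, 0, 1, 0); (0, 0, 2, 2); (0, 0, 0, 2); (0, 3, 0, 0); (4, 0, 0, 0))


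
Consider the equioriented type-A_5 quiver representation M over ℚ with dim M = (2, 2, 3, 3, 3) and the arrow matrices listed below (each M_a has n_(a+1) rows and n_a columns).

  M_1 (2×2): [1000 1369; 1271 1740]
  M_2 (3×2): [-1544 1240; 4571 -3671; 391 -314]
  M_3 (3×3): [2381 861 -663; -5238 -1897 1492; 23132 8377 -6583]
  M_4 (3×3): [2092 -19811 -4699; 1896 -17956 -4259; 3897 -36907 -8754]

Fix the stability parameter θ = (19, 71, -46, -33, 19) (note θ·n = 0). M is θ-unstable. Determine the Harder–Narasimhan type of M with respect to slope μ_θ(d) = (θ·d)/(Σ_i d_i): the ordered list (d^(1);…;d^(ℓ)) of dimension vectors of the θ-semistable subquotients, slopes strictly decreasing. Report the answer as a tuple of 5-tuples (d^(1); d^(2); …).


Via rank(M_{q-1}∘⋯∘M_p): M ≅ I[1,5]^2, I[3,5].
μ_θ-semistable layers: μ^(1)=19; μ^(2)=11/4; μ^(3)=-33; μ^(4)=-46

((0, 0, 0, 0, 3); (2, 2, 2, 2, 0); (0, 0, 0, 1, 0); (0, 0, 1, 0, 0))


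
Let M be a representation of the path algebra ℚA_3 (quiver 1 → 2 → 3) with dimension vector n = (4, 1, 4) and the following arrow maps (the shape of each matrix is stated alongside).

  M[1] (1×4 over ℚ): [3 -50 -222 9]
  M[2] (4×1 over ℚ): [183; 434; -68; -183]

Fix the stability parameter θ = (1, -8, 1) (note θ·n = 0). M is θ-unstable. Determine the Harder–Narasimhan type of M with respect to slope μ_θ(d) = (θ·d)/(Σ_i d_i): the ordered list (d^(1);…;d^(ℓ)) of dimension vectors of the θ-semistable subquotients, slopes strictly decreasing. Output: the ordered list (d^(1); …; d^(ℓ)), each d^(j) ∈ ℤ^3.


Via rank(M_{q-1}∘⋯∘M_p): M ≅ I[1,1]^3, I[1,3], I[3,3]^3.
μ_θ-semistable layers: μ^(1)=1; μ^(2)=-7/2

((3, 0, 4); (1, 1, 0))


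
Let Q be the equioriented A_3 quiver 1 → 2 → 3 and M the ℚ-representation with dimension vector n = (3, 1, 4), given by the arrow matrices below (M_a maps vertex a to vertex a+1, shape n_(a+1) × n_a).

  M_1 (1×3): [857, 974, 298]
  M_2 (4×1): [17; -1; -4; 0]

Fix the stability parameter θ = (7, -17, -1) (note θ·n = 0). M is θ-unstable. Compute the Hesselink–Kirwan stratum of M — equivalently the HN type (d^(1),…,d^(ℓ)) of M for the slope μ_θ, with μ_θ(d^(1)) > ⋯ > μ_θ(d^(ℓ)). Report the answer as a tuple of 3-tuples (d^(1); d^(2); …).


Via rank(M_{q-1}∘⋯∘M_p): M ≅ I[1,1]^2, I[1,3], I[3,3]^3.
μ_θ-semistable layers: μ^(1)=7; μ^(2)=-1; μ^(3)=-5

((2, 0, 0); (0, 0, 4); (1, 1, 0))


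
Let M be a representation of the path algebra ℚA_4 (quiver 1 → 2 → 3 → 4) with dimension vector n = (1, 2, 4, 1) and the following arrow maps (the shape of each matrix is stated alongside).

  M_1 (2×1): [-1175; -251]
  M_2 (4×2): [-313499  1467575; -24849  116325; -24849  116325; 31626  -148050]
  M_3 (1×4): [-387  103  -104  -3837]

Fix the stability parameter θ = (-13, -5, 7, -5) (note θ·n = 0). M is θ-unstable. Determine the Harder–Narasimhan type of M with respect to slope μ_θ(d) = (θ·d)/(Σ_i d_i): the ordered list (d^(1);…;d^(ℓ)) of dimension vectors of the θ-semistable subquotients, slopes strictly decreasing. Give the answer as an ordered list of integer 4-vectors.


Via rank(M_{q-1}∘⋯∘M_p): M ≅ I[1,2], I[2,3], I[3,3]^2, I[3,4].
μ_θ-semistable layers: μ^(1)=7; μ^(2)=1; μ^(3)=-5; μ^(4)=-13

((0, 0, 3, 0); (0, 0, 1, 1); (0, 2, 0, 0); (1, 0, 0, 0))


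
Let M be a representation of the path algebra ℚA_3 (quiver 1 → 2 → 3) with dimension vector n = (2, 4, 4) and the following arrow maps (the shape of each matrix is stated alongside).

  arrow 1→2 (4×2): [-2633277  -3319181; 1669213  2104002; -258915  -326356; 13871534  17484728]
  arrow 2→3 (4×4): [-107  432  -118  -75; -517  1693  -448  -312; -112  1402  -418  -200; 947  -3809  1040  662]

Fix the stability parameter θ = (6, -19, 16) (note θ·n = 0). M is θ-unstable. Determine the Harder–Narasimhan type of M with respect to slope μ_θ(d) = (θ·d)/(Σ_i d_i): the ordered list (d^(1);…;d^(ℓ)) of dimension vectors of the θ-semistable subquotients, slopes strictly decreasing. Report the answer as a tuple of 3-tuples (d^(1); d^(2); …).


Barcode: M ≅ I[1,3]^2, I[2,2], I[2,3], I[3,3]. HN layers by μ_θ (3 steps, strictly decreasing):
  μ^(1)=16; μ^(2)=-13/2; μ^(3)=-19

((0, 0, 4); (2, 2, 0); (0, 2, 0))


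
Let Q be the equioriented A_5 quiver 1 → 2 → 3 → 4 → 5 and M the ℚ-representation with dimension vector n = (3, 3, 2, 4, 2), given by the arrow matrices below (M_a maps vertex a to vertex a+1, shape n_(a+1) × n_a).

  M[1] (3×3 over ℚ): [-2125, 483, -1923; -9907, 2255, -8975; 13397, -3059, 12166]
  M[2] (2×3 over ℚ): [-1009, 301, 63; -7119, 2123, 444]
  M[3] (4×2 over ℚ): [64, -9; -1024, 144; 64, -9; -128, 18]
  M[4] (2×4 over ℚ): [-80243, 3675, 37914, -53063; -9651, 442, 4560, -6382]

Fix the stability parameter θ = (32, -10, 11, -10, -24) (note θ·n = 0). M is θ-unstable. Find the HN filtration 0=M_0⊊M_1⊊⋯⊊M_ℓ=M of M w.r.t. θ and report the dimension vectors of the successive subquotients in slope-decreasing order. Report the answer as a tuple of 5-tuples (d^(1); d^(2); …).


Via rank(M_{q-1}∘⋯∘M_p): M ≅ I[1,2], I[1,3], I[1,5], I[4,4]^2, I[4,5].
μ_θ-semistable layers: μ^(1)=11; μ^(2)=-1/5; μ^(3)=-10; μ^(4)=-17

((2, 2, 1, 0, 0); (1, 1, 1, 1, 1); (0, 0, 0, 2, 0); (0, 0, 0, 1, 1))


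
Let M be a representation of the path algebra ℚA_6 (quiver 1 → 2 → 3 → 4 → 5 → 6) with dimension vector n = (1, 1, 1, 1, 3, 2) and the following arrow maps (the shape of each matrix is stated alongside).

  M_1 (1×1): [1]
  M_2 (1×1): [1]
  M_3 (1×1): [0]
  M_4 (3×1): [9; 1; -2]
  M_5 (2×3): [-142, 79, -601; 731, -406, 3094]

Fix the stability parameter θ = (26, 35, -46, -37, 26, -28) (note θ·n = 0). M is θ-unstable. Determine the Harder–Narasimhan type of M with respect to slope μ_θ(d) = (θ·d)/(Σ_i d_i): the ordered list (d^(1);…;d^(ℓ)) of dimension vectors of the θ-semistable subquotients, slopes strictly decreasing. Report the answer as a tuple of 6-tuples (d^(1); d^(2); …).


Interval decomposition of M: I[1,3], I[4,6], I[5,5], I[5,6].
HN type (ℓ=4): μ^(1)=26; μ^(2)=5; μ^(3)=-1; μ^(4)=-37

((0, 0, 0, 0, 1, 0); (1, 1, 1, 0, 0, 0); (0, 0, 0, 0, 2, 2); (0, 0, 0, 1, 0, 0))


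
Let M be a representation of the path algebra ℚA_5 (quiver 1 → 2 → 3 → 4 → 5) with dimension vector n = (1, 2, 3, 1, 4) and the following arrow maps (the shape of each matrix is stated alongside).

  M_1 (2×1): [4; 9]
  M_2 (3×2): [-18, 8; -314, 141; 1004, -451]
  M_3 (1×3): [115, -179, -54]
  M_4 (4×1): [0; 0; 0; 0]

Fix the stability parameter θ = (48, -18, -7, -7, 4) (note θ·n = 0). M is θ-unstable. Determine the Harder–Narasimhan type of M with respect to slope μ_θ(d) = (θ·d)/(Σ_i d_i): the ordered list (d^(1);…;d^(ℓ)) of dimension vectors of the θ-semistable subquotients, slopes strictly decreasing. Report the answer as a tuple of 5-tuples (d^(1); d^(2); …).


Via rank(M_{q-1}∘⋯∘M_p): M ≅ I[1,4], I[2,3], I[3,3], I[5,5]^4.
μ_θ-semistable layers: μ^(1)=4; μ^(2)=-7; μ^(3)=-18

((1, 1, 1, 1, 4); (0, 0, 2, 0, 0); (0, 1, 0, 0, 0))


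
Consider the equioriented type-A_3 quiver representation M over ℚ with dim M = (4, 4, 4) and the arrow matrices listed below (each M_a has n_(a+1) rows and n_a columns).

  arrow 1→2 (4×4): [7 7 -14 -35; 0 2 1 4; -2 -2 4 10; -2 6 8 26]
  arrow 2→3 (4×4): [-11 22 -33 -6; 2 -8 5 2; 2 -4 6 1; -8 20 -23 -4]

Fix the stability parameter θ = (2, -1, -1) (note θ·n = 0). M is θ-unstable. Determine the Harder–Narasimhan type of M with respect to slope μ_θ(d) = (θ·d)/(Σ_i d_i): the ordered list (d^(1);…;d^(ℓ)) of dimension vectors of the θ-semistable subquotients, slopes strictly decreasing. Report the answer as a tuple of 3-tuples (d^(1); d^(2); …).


Barcode: M ≅ I[1,1]^2, I[1,2], I[1,3], I[2,3]^2, I[3,3]. HN layers by μ_θ (4 steps, strictly decreasing):
  μ^(1)=2; μ^(2)=1/2; μ^(3)=0; μ^(4)=-1

((2, 0, 0); (1, 1, 0); (1, 1, 1); (0, 2, 3))


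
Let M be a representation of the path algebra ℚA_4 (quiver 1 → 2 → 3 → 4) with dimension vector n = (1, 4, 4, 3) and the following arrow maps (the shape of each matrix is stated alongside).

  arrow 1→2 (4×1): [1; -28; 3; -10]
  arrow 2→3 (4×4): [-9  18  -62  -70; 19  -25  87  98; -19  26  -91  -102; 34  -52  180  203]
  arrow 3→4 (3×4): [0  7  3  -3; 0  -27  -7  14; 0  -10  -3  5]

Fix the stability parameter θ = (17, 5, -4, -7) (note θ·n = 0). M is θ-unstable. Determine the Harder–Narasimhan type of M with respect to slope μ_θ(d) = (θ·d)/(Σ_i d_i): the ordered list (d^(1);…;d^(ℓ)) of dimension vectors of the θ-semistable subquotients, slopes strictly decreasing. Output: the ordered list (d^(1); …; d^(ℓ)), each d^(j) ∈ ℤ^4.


Via rank(M_{q-1}∘⋯∘M_p): M ≅ I[1,3], I[2,4]^3.
μ_θ-semistable layers: μ^(1)=6; μ^(2)=-2

((1, 1, 1, 0); (0, 3, 3, 3))


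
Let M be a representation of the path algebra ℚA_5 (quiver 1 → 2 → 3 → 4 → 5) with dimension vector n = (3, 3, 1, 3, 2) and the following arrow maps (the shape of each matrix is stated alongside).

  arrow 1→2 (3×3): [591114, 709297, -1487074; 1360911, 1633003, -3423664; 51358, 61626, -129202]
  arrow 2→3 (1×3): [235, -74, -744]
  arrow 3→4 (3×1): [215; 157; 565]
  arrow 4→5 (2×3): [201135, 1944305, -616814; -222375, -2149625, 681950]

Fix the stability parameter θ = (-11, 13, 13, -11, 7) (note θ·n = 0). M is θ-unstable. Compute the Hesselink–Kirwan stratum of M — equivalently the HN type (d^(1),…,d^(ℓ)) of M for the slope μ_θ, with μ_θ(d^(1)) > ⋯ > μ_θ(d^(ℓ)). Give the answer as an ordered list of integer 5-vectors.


Barcode: M ≅ I[1,2]^2, I[1,4], I[4,4], I[4,5], I[5,5]. HN layers by μ_θ (4 steps, strictly decreasing):
  μ^(1)=13; μ^(2)=7; μ^(3)=5; μ^(4)=-11

((0, 2, 0, 0, 0); (0, 0, 0, 0, 2); (0, 1, 1, 1, 0); (3, 0, 0, 2, 0))


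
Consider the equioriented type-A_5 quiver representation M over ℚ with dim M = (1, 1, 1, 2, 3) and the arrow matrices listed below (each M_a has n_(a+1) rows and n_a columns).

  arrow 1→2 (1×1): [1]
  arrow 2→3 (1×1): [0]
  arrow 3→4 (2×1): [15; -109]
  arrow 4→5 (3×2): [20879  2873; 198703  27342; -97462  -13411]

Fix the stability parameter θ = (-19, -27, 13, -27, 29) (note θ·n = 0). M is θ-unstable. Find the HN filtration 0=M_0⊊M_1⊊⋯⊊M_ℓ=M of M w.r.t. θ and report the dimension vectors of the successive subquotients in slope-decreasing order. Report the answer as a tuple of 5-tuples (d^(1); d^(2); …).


Via rank(M_{q-1}∘⋯∘M_p): M ≅ I[1,2], I[3,5], I[4,5], I[5,5].
μ_θ-semistable layers: μ^(1)=29; μ^(2)=-7; μ^(3)=-23; μ^(4)=-27

((0, 0, 0, 0, 3); (0, 0, 1, 1, 0); (1, 1, 0, 0, 0); (0, 0, 0, 1, 0))


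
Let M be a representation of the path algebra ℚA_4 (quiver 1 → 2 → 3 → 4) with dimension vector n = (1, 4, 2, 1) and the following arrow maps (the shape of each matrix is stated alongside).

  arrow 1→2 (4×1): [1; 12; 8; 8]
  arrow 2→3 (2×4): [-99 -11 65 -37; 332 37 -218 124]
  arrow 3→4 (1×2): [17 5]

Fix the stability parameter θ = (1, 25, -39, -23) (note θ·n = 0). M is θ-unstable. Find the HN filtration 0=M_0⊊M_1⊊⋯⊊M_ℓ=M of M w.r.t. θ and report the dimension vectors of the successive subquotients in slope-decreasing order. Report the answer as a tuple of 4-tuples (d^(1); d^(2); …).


Interval decomposition of M: I[1,4], I[2,2]^2, I[2,3].
HN type (ℓ=3): μ^(1)=25; μ^(2)=-7; μ^(3)=-9

((0, 2, 0, 0); (0, 1, 1, 0); (1, 1, 1, 1))


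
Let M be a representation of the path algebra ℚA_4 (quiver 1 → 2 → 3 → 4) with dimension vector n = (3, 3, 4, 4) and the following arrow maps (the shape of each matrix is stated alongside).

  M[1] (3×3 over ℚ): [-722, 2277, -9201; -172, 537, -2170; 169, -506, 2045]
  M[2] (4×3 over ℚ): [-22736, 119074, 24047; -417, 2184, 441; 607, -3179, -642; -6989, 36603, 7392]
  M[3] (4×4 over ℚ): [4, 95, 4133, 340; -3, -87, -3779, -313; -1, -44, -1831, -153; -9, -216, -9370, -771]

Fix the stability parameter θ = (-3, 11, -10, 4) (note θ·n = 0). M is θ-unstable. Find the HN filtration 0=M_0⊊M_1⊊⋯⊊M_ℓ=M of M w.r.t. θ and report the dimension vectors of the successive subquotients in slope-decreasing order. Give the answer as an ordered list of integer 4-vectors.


Barcode: M ≅ I[1,4]^3, I[3,3], I[4,4]. HN layers by μ_θ (4 steps, strictly decreasing):
  μ^(1)=4; μ^(2)=1/2; μ^(3)=-3; μ^(4)=-10

((0, 0, 0, 4); (0, 3, 3, 0); (3, 0, 0, 0); (0, 0, 1, 0))


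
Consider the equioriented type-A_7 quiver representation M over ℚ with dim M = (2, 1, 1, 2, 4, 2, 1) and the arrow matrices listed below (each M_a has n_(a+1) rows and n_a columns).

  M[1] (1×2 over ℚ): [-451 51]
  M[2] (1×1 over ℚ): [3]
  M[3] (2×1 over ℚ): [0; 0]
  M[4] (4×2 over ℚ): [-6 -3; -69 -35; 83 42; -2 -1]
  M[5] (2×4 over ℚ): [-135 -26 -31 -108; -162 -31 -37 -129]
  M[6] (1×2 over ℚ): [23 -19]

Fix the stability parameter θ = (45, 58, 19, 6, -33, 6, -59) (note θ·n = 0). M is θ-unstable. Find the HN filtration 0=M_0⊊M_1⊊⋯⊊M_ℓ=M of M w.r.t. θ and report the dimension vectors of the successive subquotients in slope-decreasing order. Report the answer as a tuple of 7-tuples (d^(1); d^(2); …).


Interval decomposition of M: I[1,1], I[1,3], I[4,6], I[4,7], I[5,5]^2.
HN type (ℓ=6): μ^(1)=45; μ^(2)=122/3; μ^(3)=6; μ^(4)=-27/2; μ^(5)=-20; μ^(6)=-33

((1, 0, 0, 0, 0, 0, 0); (1, 1, 1, 0, 0, 0, 0); (0, 0, 0, 0, 0, 1, 0); (0, 0, 0, 1, 1, 0, 0); (0, 0, 0, 1, 1, 1, 1); (0, 0, 0, 0, 2, 0, 0))


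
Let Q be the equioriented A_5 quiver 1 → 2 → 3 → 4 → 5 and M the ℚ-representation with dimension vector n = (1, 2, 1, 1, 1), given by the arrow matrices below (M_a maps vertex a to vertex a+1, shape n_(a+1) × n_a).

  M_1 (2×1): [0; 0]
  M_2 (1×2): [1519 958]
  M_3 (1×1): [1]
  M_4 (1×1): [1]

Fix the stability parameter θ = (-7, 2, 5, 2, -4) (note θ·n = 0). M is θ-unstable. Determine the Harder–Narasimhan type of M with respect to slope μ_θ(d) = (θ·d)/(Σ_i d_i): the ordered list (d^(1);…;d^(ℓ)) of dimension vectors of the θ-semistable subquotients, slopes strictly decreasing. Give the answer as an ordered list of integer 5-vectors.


Via rank(M_{q-1}∘⋯∘M_p): M ≅ I[1,1], I[2,2], I[2,5].
μ_θ-semistable layers: μ^(1)=2; μ^(2)=5/4; μ^(3)=-7

((0, 1, 0, 0, 0); (0, 1, 1, 1, 1); (1, 0, 0, 0, 0))


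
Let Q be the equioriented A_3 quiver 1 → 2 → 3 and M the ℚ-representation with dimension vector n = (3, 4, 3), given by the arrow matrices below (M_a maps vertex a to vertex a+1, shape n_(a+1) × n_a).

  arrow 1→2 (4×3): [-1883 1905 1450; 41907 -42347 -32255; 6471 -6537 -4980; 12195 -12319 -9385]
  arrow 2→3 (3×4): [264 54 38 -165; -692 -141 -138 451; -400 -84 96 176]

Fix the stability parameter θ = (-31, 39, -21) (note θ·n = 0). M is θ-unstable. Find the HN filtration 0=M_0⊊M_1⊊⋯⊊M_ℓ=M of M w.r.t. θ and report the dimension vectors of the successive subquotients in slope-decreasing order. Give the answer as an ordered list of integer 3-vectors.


Barcode: M ≅ I[1,1], I[1,2], I[1,3], I[2,2], I[2,3], I[3,3]. HN layers by μ_θ (4 steps, strictly decreasing):
  μ^(1)=39; μ^(2)=9; μ^(3)=-21; μ^(4)=-31

((0, 2, 0); (0, 2, 2); (0, 0, 1); (3, 0, 0))


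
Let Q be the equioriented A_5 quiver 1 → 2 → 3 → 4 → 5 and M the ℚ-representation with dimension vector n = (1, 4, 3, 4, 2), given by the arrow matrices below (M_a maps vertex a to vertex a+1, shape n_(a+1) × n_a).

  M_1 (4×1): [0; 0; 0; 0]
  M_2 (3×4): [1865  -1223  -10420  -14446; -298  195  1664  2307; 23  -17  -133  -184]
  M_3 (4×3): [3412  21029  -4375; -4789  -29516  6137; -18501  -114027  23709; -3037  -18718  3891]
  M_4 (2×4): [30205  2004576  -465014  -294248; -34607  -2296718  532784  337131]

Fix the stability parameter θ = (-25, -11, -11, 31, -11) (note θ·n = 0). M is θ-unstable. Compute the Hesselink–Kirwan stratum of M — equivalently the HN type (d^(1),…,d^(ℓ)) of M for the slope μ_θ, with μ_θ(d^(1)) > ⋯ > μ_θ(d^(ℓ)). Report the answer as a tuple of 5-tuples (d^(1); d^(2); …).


Barcode: M ≅ I[1,1], I[2,2], I[2,4], I[2,5]^2, I[4,4]. HN layers by μ_θ (4 steps, strictly decreasing):
  μ^(1)=31; μ^(2)=10; μ^(3)=-11; μ^(4)=-25

((0, 0, 0, 2, 0); (0, 0, 0, 2, 2); (0, 4, 3, 0, 0); (1, 0, 0, 0, 0))


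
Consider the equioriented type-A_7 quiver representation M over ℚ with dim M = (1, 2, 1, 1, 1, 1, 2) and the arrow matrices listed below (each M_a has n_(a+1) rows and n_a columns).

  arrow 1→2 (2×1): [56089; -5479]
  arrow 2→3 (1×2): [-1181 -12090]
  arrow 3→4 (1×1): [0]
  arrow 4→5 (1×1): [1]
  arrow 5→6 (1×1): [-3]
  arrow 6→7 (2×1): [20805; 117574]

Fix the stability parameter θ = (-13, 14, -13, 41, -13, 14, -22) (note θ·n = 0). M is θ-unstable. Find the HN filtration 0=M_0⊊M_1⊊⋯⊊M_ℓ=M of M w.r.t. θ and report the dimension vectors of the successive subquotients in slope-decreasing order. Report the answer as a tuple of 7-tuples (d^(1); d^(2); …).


Interval decomposition of M: I[1,3], I[2,2], I[4,7], I[7,7].
HN type (ℓ=5): μ^(1)=14; μ^(2)=5; μ^(3)=1/2; μ^(4)=-13; μ^(5)=-22

((0, 1, 0, 0, 0, 0, 0); (0, 0, 0, 1, 1, 1, 1); (0, 1, 1, 0, 0, 0, 0); (1, 0, 0, 0, 0, 0, 0); (0, 0, 0, 0, 0, 0, 1))


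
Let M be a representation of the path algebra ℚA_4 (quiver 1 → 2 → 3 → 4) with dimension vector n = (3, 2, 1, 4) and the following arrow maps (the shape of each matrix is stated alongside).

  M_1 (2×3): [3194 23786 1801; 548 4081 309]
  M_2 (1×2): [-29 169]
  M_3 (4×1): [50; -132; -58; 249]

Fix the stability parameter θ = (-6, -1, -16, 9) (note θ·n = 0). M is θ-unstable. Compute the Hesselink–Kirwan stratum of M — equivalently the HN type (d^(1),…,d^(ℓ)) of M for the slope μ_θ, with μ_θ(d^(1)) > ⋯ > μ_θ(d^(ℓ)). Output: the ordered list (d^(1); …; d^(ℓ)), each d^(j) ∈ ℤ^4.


Barcode: M ≅ I[1,1], I[1,2], I[1,4], I[4,4]^3. HN layers by μ_θ (4 steps, strictly decreasing):
  μ^(1)=9; μ^(2)=-1; μ^(3)=-6; μ^(4)=-23/3

((0, 0, 0, 4); (0, 1, 0, 0); (2, 0, 0, 0); (1, 1, 1, 0))


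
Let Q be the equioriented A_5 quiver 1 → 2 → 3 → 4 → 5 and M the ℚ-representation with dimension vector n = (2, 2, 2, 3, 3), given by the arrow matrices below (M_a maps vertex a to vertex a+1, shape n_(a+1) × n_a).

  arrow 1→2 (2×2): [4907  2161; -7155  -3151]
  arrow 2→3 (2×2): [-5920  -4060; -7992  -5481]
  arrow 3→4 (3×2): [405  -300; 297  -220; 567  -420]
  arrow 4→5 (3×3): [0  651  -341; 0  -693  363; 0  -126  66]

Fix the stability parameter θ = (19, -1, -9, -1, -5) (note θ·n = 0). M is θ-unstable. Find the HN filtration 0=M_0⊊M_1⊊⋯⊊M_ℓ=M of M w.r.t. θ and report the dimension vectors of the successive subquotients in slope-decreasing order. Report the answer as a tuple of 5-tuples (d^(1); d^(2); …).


Via rank(M_{q-1}∘⋯∘M_p): M ≅ I[1,2], I[1,3], I[3,4], I[4,4], I[4,5], I[5,5]^2.
μ_θ-semistable layers: μ^(1)=9; μ^(2)=3; μ^(3)=-1; μ^(4)=-3; μ^(5)=-5; μ^(6)=-9

((1, 1, 0, 0, 0); (1, 1, 1, 0, 0); (0, 0, 0, 2, 0); (0, 0, 0, 1, 1); (0, 0, 0, 0, 2); (0, 0, 1, 0, 0))


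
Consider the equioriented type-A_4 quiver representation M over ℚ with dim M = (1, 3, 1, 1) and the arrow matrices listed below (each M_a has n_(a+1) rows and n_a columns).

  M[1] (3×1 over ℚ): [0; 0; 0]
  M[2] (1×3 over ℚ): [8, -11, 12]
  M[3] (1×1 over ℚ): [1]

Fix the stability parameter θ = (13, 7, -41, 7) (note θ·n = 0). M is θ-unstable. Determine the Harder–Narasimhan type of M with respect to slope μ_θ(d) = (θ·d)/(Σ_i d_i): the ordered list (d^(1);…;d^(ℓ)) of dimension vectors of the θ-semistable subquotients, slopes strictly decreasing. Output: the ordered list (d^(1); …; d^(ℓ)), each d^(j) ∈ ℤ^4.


Barcode: M ≅ I[1,1], I[2,2]^2, I[2,4]. HN layers by μ_θ (3 steps, strictly decreasing):
  μ^(1)=13; μ^(2)=7; μ^(3)=-17

((1, 0, 0, 0); (0, 2, 0, 1); (0, 1, 1, 0))


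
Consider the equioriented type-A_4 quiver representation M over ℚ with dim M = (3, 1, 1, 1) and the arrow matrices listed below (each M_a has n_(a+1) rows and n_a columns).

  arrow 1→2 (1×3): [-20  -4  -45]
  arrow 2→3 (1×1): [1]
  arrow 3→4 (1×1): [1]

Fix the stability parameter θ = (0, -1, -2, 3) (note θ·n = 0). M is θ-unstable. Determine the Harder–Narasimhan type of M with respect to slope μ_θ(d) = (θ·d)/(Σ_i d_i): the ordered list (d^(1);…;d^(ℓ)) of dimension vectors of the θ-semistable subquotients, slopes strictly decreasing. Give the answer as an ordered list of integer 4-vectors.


Barcode: M ≅ I[1,1]^2, I[1,4]. HN layers by μ_θ (3 steps, strictly decreasing):
  μ^(1)=3; μ^(2)=0; μ^(3)=-1

((0, 0, 0, 1); (2, 0, 0, 0); (1, 1, 1, 0))


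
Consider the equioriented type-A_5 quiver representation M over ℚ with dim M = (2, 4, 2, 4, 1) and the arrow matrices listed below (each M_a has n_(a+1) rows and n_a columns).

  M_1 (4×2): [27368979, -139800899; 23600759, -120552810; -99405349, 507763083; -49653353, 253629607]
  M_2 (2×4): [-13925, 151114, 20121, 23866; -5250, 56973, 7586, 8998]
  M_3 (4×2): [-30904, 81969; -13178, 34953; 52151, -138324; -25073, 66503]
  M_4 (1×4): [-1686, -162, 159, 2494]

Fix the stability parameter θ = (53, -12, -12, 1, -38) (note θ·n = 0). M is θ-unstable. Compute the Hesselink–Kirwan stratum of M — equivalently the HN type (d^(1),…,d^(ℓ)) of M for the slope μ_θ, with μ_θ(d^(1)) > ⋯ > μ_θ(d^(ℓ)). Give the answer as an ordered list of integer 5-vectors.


Via rank(M_{q-1}∘⋯∘M_p): M ≅ I[1,4], I[1,5], I[2,2]^2, I[4,4]^2.
μ_θ-semistable layers: μ^(1)=15/2; μ^(2)=1; μ^(3)=-8/5; μ^(4)=-12

((1, 1, 1, 1, 0); (0, 0, 0, 2, 0); (1, 1, 1, 1, 1); (0, 2, 0, 0, 0))


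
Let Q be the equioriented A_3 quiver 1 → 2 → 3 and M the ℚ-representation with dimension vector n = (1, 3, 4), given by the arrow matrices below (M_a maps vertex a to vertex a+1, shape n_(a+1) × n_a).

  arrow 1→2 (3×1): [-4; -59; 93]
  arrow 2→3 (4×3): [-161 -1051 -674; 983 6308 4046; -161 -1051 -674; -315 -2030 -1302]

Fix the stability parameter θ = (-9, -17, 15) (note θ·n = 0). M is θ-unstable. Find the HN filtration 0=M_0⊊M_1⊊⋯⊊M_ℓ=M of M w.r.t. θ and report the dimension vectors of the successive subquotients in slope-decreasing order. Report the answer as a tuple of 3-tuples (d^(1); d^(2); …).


Via rank(M_{q-1}∘⋯∘M_p): M ≅ I[1,3], I[2,2], I[2,3], I[3,3]^2.
μ_θ-semistable layers: μ^(1)=15; μ^(2)=-13; μ^(3)=-17

((0, 0, 4); (1, 1, 0); (0, 2, 0))


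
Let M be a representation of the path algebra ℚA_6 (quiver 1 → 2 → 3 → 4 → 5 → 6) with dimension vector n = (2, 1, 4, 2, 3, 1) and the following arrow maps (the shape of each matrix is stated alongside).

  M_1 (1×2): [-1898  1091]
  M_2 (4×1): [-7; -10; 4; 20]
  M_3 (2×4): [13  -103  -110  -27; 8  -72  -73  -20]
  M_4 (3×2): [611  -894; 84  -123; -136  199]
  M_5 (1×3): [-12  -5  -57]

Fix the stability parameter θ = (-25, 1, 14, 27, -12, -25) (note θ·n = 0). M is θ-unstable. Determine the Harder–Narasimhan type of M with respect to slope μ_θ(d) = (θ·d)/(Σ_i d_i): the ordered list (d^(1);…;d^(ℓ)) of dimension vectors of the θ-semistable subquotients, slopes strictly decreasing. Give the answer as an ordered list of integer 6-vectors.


Barcode: M ≅ I[1,1], I[1,5], I[3,3]^2, I[3,5], I[5,6]. HN layers by μ_θ (5 steps, strictly decreasing):
  μ^(1)=14; μ^(2)=29/3; μ^(3)=1; μ^(4)=-37/2; μ^(5)=-25

((0, 0, 2, 0, 0, 0); (0, 0, 2, 2, 2, 0); (0, 1, 0, 0, 0, 0); (0, 0, 0, 0, 1, 1); (2, 0, 0, 0, 0, 0))
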